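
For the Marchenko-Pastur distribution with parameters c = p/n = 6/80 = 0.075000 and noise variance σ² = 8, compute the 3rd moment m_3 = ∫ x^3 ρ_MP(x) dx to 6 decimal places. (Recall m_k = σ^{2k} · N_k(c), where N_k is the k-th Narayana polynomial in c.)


E[X³] = σ⁶ (1 + 3c + c²) (third MP moment). With σ² = 8 (so σ⁶ = 512) and c = 6/80 = 0.075000: E[X³] = 512 · (1 + 3·0.075000 + (0.075000)²) = 512 · 1.230625.

So E[X^3] = 630.080000.


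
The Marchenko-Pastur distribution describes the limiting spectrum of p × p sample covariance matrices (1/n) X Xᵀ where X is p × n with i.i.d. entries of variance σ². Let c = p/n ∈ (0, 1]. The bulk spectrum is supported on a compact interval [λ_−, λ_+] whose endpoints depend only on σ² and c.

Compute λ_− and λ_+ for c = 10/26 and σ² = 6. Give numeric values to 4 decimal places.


c = 10/26 = 0.384615; √c = 0.620174.
λ_− = σ² (1 − √c)² = 6 · (1 − 0.620174)² = 6 · (0.379826)² = 0.865608.
λ_+ = σ² (1 + √c)² = 6 · (1 + 0.620174)² = 6 · (1.620174)² = 15.749776.

Rounded to 4 decimal places: λ_− ≈ 0.8656, λ_+ ≈ 15.7498.


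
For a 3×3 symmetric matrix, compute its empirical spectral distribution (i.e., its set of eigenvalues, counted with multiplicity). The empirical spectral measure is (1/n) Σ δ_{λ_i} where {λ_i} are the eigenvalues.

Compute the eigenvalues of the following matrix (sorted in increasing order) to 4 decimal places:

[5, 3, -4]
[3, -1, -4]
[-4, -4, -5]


Since M is real symmetric, all three eigenvalues are real; they are the roots of det(λI − M) = λ³ − (tr M) λ² + s λ − det M, where s is the sum of the principal 2×2 minors.
tr M = 5 + (-1) + (-5) = -1.
s = (5·(-1) − 3²) + (5·(-5) − (-4)²) + ((-1)·(-5) − (-4)²) = -14 + (-41) + (-11) = -66.
det M (expand along row 1) = 5·(-11) − 3·(-31) + (-4)·(-16) = 102.
Characteristic polynomial: λ³ + λ² − 66λ − 102 = 0.
Substitute λ = y + (tr M)/3 = y − 0.333333 to remove the quadratic term: y³ + p·y + q = 0 with p = s − (tr M)²/3 = -66.333333 and q = −2(tr M)³/27 + (tr M)·s/3 − det M = -79.925926.
Three real roots ⇒ use the trigonometric (Viète) form: r = 2√(−p/3) = 9.404491, φ = arccos(3q/(p·r)) = arccos(0.384363) = 1.176278 rad.
y_k = r·cos(φ/3 − 2πk/3) for k = 0, 1, 2 gives y = 8.690797, -1.233185, -7.457612.
λ_k = y_k − 0.333333 gives λ = 8.3575, -1.5665, -7.7909 (check: the sum is -1.0000 = tr M).

Eigenvalues sorted in increasing order: [-7.7909, -1.5665, 8.3575].


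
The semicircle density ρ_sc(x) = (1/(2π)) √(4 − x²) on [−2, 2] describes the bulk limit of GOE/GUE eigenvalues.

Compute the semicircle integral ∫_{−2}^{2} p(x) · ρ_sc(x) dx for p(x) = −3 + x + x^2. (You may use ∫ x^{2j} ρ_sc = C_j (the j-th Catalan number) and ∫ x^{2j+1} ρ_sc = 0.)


Write p(x) = Σ a_i x^i, split into monomials and integrate each against ρ_sc separately.
Using ∫ x^{2j} ρ_sc = C_j = (1/(j+1)) C(2j, j) (Catalan numbers) and ∫ x^{2j+1} ρ_sc = 0 (odd monomials vanish by symmetry):
  i = 0 (even): a_0 · C_{0} = -3 · 1 = -3
  i = 1 (odd): ∫ x^1 ρ_sc = 0 (vanishes)
  i = 2 (even): a_2 · C_{1} = 1 · 1 = 1

Summing the contributions: ∫_{−2}^{2} p(x) ρ_sc(x) dx = (-3) + 1 = -2.


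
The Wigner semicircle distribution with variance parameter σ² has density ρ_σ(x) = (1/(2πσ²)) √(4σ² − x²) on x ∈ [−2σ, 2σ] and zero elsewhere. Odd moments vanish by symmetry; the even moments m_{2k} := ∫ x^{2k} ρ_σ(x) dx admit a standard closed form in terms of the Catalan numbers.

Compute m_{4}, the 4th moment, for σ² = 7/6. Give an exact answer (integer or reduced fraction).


By the scaled semicircle moment identity, m_{2k} = σ^{2k} · C_k with k = 2.
C_2 = (1/(k+1)) · C(2k, k) = (1/3) · C(4, 2) = (1/3) · 6 = 2.
σ^{2k} = (σ²)^k = (7/6)^2 = 49/36.

Therefore m_{4} = σ^{4} · C_2 = (49/36) · 2 = 49/18.


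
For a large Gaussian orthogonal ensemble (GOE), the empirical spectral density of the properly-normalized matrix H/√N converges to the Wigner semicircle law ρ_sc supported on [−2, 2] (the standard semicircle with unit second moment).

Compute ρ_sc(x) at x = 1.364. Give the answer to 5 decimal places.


ρ_sc(x) = (1/(2π)) √(4 − x²). With x = 1.364:
  4 − x² = 4 − (1.364)² = 4 − 1.860496 = 2.139504.
  √(4 − x²) = 1.462704.
  1/(2π) = 0.159155.
  ρ_sc(1.364) = 0.159155 · 1.462704 = 0.232797.

Rounded to 5 decimal places: ρ_sc(1.364) ≈ 0.23280.


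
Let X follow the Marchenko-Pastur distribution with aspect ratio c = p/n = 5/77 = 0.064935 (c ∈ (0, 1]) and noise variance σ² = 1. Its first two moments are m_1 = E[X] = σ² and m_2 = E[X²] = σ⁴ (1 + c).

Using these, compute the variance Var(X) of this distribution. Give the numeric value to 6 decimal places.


m_1 = E[X] = σ² = 1, so m_1² = 1.
m_2 = E[X²] = σ⁴ (1 + c) = 1 · (1 + 0.064935) = 1 · 1.064935 = 1.064935.
(Note m_2 − m_1² simplifies to c · σ⁴ = 0.064935 · 1.)

Var(X) = m_2 − m_1² = 1.064935 − 1 = 0.064935.


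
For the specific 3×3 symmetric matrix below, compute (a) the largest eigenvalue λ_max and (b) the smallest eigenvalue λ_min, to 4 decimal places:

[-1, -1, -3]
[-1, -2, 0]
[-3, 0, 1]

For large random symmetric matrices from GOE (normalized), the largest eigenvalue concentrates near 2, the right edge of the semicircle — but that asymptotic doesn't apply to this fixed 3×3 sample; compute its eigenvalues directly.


Since M is real symmetric, all three eigenvalues are real; they are the roots of det(λI − M) = λ³ − (tr M) λ² + s λ − det M, where s is the sum of the principal 2×2 minors.
tr M = -1 + (-2) + 1 = -2.
s = ((-1)·(-2) − (-1)²) + ((-1)·1 − (-3)²) + ((-2)·1 − 0²) = 1 + (-10) + (-2) = -11.
det M (expand along row 1) = (-1)·(-2) − (-1)·(-1) + (-3)·(-6) = 19.
Characteristic polynomial: λ³ + 2λ² − 11λ − 19 = 0.
Substitute λ = y + (tr M)/3 = y − 0.666667 to remove the quadratic term: y³ + p·y + q = 0 with p = s − (tr M)²/3 = -12.333333 and q = −2(tr M)³/27 + (tr M)·s/3 − det M = -11.074074.
Three real roots ⇒ use the trigonometric (Viète) form: r = 2√(−p/3) = 4.055175, φ = arccos(3q/(p·r)) = arccos(0.664261) = 0.844292 rad.
y_k = r·cos(φ/3 − 2πk/3) for k = 0, 1, 2 gives y = 3.895641, -0.972464, -2.923177.
λ_k = y_k − 0.666667 gives λ = 3.2290, -1.6391, -3.5898 (check: the sum is -2.0000 = tr M).

Hence λ_max = 3.2290 and λ_min = -3.5898.


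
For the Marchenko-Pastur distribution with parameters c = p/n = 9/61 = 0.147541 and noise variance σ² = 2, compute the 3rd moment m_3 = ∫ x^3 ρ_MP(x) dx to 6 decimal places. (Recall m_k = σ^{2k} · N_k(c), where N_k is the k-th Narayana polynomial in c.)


E[X³] = σ⁶ (1 + 3c + c²) (third MP moment). With σ² = 2 (so σ⁶ = 8) and c = 9/61 = 0.147541: E[X³] = 8 · (1 + 3·0.147541 + (0.147541)²) = 8 · 1.464391.

So E[X^3] = 11.715130.


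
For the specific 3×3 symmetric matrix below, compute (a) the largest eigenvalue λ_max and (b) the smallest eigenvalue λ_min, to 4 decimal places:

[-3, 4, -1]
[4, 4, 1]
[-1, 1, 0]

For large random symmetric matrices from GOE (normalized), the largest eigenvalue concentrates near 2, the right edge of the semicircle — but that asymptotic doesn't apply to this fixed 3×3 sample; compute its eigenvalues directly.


Since M is real symmetric, all three eigenvalues are real; they are the roots of det(λI − M) = λ³ − (tr M) λ² + s λ − det M, where s is the sum of the principal 2×2 minors.
tr M = -3 + 4 + 0 = 1.
s = ((-3)·4 − 4²) + ((-3)·0 − (-1)²) + (4·0 − 1²) = -28 + (-1) + (-1) = -30.
det M (expand along row 1) = (-3)·(-1) − 4·1 + (-1)·8 = -9.
Characteristic polynomial: λ³ − λ² − 30λ + 9 = 0.
Substitute λ = y + (tr M)/3 = y + 0.333333 to remove the quadratic term: y³ + p·y + q = 0 with p = s − (tr M)²/3 = -30.333333 and q = −2(tr M)³/27 + (tr M)·s/3 − det M = -1.074074.
Three real roots ⇒ use the trigonometric (Viète) form: r = 2√(−p/3) = 6.359595, φ = arccos(3q/(p·r)) = arccos(0.016703) = 1.554092 rad.
y_k = r·cos(φ/3 − 2πk/3) for k = 0, 1, 2 gives y = 5.525190, -0.035410, -5.489780.
λ_k = y_k + 0.333333 gives λ = 5.8585, 0.2979, -5.1564 (check: the sum is 1.0000 = tr M).

Hence λ_max = 5.8585 and λ_min = -5.1564.


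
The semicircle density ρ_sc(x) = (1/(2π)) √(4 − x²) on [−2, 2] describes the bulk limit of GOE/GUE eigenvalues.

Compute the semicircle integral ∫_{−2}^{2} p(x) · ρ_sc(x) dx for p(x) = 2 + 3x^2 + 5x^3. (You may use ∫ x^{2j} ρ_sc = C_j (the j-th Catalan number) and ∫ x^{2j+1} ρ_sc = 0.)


Write p(x) = Σ a_i x^i, split into monomials and integrate each against ρ_sc separately.
Using ∫ x^{2j} ρ_sc = C_j = (1/(j+1)) C(2j, j) (Catalan numbers) and ∫ x^{2j+1} ρ_sc = 0 (odd monomials vanish by symmetry):
  i = 0 (even): a_0 · C_{0} = 2 · 1 = 2
  i = 2 (even): a_2 · C_{1} = 3 · 1 = 3
  i = 3 (odd): ∫ x^3 ρ_sc = 0 (vanishes)

Summing the contributions: ∫_{−2}^{2} p(x) ρ_sc(x) dx = 2 + 3 = 5.


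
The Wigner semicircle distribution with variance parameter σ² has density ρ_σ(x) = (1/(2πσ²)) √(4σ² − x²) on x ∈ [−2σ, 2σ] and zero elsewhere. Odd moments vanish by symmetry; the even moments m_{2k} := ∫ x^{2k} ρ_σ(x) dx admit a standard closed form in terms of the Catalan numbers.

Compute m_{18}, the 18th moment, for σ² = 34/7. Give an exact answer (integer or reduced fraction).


By the scaled semicircle moment identity, m_{2k} = σ^{2k} · C_k with k = 9.
C_9 = (1/(k+1)) · C(2k, k) = (1/10) · C(18, 9) = (1/10) · 48620 = 4862.
σ^{2k} = (σ²)^k = (34/7)^9 = 60716992766464/40353607.

Therefore m_{18} = σ^{18} · C_9 = (60716992766464/40353607) · 4862 = 295206018830547968/40353607.


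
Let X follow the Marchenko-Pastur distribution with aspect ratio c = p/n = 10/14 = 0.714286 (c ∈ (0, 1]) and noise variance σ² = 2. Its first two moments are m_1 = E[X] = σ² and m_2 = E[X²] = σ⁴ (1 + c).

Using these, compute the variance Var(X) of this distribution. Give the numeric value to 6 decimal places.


m_1 = E[X] = σ² = 2, so m_1² = 4.
m_2 = E[X²] = σ⁴ (1 + c) = 4 · (1 + 0.714286) = 4 · 1.714286 = 6.857143.
(Note m_2 − m_1² simplifies to c · σ⁴ = 0.714286 · 4.)

Var(X) = m_2 − m_1² = 6.857143 − 4 = 2.857143.


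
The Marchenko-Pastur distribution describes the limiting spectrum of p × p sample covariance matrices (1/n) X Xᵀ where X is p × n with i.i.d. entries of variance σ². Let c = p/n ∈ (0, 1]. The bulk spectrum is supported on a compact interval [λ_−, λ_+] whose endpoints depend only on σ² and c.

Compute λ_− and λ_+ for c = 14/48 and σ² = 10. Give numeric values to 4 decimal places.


c = 14/48 = 0.291667; √c = 0.540062.
λ_− = σ² (1 − √c)² = 10 · (1 − 0.540062)² = 10 · (0.459938)² = 2.115432.
λ_+ = σ² (1 + √c)² = 10 · (1 + 0.540062)² = 10 · (1.540062)² = 23.717901.

Rounded to 4 decimal places: λ_− ≈ 2.1154, λ_+ ≈ 23.7179.


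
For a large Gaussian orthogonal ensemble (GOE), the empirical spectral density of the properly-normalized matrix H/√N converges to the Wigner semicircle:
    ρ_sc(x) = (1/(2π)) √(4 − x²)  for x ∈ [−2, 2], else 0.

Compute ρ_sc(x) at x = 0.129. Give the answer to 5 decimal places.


ρ_sc(x) = (1/(2π)) √(4 − x²). With x = 0.129:
  4 − x² = 4 − (0.129)² = 4 − 0.016641 = 3.983359.
  √(4 − x²) = 1.995835.
  1/(2π) = 0.159155.
  ρ_sc(0.129) = 0.159155 · 1.995835 = 0.317647.

Rounded to 5 decimal places: ρ_sc(0.129) ≈ 0.31765.


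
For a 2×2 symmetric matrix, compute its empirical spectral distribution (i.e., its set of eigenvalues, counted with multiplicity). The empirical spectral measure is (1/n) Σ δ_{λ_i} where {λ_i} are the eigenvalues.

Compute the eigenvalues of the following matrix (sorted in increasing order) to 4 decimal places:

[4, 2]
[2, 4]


Since M is real symmetric, both eigenvalues are real; they are the roots of det(λI − M) = λ² − (tr M) λ + det M.
tr M = 4 + 4 = 8.
det M = 4·4 − 2² = 16 − 4 = 12.
Characteristic polynomial: λ² − 8λ + 12 = 0.
Discriminant Δ = (tr M)² − 4·det M = 64 − 48 = 16; √Δ = 4.000000.
λ = (tr M ± √Δ)/2 = (8 ± 4.000000)/2, giving (tr M − √Δ)/2 = 2.0000 and (tr M + √Δ)/2 = 6.0000.

Eigenvalues sorted in increasing order: [2.0000, 6.0000].


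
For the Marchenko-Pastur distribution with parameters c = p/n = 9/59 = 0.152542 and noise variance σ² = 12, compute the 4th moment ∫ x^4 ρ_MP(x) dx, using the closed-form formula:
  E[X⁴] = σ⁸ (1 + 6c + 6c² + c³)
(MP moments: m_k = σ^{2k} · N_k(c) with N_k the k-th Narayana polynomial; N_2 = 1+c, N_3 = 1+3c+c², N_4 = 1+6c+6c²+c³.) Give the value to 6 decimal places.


E[X⁴] = σ⁸ (1 + 6c + 6c² + c³) (fourth MP moment). With σ² = 12 (so σ⁸ = 20736) and c = 9/59 = 0.152542: E[X⁴] = 20736 · (1 + 6·0.152542 + 6·(0.152542)² + (0.152542)³) = 20736 · 2.058419.

So E[X^4] = 42683.372769.


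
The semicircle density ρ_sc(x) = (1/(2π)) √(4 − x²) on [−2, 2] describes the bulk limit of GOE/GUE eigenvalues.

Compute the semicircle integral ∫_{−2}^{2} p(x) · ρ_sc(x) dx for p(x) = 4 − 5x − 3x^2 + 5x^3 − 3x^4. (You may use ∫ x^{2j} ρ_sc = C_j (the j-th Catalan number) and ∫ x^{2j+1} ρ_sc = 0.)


Write p(x) = Σ a_i x^i, split into monomials and integrate each against ρ_sc separately.
Using ∫ x^{2j} ρ_sc = C_j = (1/(j+1)) C(2j, j) (Catalan numbers) and ∫ x^{2j+1} ρ_sc = 0 (odd monomials vanish by symmetry):
  i = 0 (even): a_0 · C_{0} = 4 · 1 = 4
  i = 1 (odd): ∫ x^1 ρ_sc = 0 (vanishes)
  i = 2 (even): a_2 · C_{1} = -3 · 1 = -3
  i = 3 (odd): ∫ x^3 ρ_sc = 0 (vanishes)
  i = 4 (even): a_4 · C_{2} = -3 · 2 = -6

Summing the contributions: ∫_{−2}^{2} p(x) ρ_sc(x) dx = 4 + (-3) + (-6) = -5.


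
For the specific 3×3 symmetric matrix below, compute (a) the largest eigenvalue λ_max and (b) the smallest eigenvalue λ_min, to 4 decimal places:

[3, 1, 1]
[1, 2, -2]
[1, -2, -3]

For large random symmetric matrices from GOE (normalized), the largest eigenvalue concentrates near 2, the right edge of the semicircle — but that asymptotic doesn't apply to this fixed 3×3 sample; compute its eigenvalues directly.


Since M is real symmetric, all three eigenvalues are real; they are the roots of det(λI − M) = λ³ − (tr M) λ² + s λ − det M, where s is the sum of the principal 2×2 minors.
tr M = 3 + 2 + (-3) = 2.
s = (3·2 − 1²) + (3·(-3) − 1²) + (2·(-3) − (-2)²) = 5 + (-10) + (-10) = -15.
det M (expand along row 1) = 3·(-10) − 1·(-1) + 1·(-4) = -33.
Characteristic polynomial: λ³ − 2λ² − 15λ + 33 = 0.
Substitute λ = y + (tr M)/3 = y + 0.666667 to remove the quadratic term: y³ + p·y + q = 0 with p = s − (tr M)²/3 = -16.333333 and q = −2(tr M)³/27 + (tr M)·s/3 − det M = 22.407407.
Three real roots ⇒ use the trigonometric (Viète) form: r = 2√(−p/3) = 4.666667, φ = arccos(3q/(p·r)) = arccos(-0.881924) = 2.650725 rad.
y_k = r·cos(φ/3 − 2πk/3) for k = 0, 1, 2 gives y = 2.960495, 1.643843, -4.604337.
λ_k = y_k + 0.666667 gives λ = 3.6272, 2.3105, -3.9377 (check: the sum is 2.0000 = tr M).

Hence λ_max = 3.6272 and λ_min = -3.9377.


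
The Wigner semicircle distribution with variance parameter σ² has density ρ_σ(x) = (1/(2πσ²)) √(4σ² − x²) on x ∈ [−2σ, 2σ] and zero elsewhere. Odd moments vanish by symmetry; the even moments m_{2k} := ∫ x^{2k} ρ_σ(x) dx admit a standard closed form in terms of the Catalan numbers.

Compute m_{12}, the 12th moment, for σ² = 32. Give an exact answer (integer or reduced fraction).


By the scaled semicircle moment identity, m_{2k} = σ^{2k} · C_k with k = 6.
C_6 = (1/(k+1)) · C(2k, k) = (1/7) · C(12, 6) = (1/7) · 924 = 132.
σ^{2k} = (σ²)^k = (32)^6 = 1073741824.

Therefore m_{12} = σ^{12} · C_6 = 1073741824 · 132 = 141733920768.


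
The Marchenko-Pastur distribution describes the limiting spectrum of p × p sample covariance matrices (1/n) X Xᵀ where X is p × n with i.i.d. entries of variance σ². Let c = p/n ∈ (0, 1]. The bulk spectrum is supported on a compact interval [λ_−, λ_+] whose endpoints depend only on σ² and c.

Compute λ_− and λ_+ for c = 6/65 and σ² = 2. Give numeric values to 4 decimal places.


c = 6/65 = 0.092308; √c = 0.303822.
λ_− = σ² (1 − √c)² = 2 · (1 − 0.303822)² = 2 · (0.696178)² = 0.969328.
λ_+ = σ² (1 + √c)² = 2 · (1 + 0.303822)² = 2 · (1.303822)² = 3.399903.

Rounded to 4 decimal places: λ_− ≈ 0.9693, λ_+ ≈ 3.3999.


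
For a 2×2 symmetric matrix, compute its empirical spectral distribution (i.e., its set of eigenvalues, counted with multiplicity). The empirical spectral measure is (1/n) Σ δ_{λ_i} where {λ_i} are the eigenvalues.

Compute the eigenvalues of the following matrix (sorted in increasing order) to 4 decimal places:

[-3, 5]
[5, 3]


Since M is real symmetric, both eigenvalues are real; they are the roots of det(λI − M) = λ² − (tr M) λ + det M.
tr M = -3 + 3 = 0.
det M = (-3)·3 − 5² = -9 − 25 = -34.
Characteristic polynomial: λ² − 34 = 0.
Discriminant Δ = (tr M)² − 4·det M = 0 − (-136) = 136; √Δ = 11.661904.
λ = (tr M ± √Δ)/2 = (0 ± 11.661904)/2, giving (tr M − √Δ)/2 = -5.8310 and (tr M + √Δ)/2 = 5.8310.

Eigenvalues sorted in increasing order: [-5.8310, 5.8310].


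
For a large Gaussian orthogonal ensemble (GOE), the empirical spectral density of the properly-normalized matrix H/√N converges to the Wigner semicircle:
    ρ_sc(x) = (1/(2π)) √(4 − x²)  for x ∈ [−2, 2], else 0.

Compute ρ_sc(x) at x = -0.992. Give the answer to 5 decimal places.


ρ_sc(x) = (1/(2π)) √(4 − x²). With x = -0.992:
  4 − x² = 4 − (-0.992)² = 4 − 0.984064 = 3.015936.
  √(4 − x²) = 1.736645.
  1/(2π) = 0.159155.
  ρ_sc(-0.992) = 0.159155 · 1.736645 = 0.276396.

Rounded to 5 decimal places: ρ_sc(-0.992) ≈ 0.27640.


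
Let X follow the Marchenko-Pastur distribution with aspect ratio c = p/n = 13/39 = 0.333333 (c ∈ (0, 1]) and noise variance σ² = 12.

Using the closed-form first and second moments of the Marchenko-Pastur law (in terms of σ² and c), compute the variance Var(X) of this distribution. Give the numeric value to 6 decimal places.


Recall the MP moments m_1 = E[X] = σ² and m_2 = E[X²] = σ⁴ (1 + c).
m_1 = E[X] = σ² = 12, so m_1² = 144.
m_2 = E[X²] = σ⁴ (1 + c) = 144 · (1 + 0.333333) = 144 · 1.333333 = 192.000000.
(Note m_2 − m_1² simplifies to c · σ⁴ = 0.333333 · 144.)

Var(X) = m_2 − m_1² = 192.000000 − 144 = 48.000000.


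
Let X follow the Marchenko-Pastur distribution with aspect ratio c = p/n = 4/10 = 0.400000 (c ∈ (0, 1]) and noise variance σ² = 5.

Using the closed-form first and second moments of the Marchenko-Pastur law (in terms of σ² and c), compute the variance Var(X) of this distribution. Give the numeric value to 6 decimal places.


Recall the MP moments m_1 = E[X] = σ² and m_2 = E[X²] = σ⁴ (1 + c).
m_1 = E[X] = σ² = 5, so m_1² = 25.
m_2 = E[X²] = σ⁴ (1 + c) = 25 · (1 + 0.400000) = 25 · 1.400000 = 35.000000.
(Note m_2 − m_1² simplifies to c · σ⁴ = 0.400000 · 25.)

Var(X) = m_2 − m_1² = 35.000000 − 25 = 10.000000.


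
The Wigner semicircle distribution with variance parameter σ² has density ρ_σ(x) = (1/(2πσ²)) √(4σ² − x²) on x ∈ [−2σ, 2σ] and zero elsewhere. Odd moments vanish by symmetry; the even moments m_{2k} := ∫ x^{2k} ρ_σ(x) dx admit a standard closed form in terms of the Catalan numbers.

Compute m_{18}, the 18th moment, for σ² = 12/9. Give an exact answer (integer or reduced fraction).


By the scaled semicircle moment identity, m_{2k} = σ^{2k} · C_k with k = 9.
C_9 = (1/(k+1)) · C(2k, k) = (1/10) · C(18, 9) = (1/10) · 48620 = 4862.
σ^{2k} = (σ²)^k = (12/9)^9 = 262144/19683.

Therefore m_{18} = σ^{18} · C_9 = (262144/19683) · 4862 = 1274544128/19683.


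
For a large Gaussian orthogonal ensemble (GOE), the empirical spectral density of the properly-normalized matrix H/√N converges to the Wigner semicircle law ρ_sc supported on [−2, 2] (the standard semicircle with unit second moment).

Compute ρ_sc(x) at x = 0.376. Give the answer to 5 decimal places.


ρ_sc(x) = (1/(2π)) √(4 − x²). With x = 0.376:
  4 − x² = 4 − (0.376)² = 4 − 0.141376 = 3.858624.
  √(4 − x²) = 1.964338.
  1/(2π) = 0.159155.
  ρ_sc(0.376) = 0.159155 · 1.964338 = 0.312634.

Rounded to 5 decimal places: ρ_sc(0.376) ≈ 0.31263.


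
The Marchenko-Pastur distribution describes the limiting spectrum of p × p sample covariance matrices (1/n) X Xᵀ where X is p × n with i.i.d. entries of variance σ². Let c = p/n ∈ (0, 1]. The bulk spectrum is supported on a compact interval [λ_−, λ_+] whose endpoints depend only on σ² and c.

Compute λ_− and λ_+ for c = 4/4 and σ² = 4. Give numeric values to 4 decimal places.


c = 4/4 = 1.000000; √c = 1.000000.
λ_− = σ² (1 − √c)² = 4 · (1 − 1.000000)² = 4 · (0.000000)² = 0.000000.
λ_+ = σ² (1 + √c)² = 4 · (1 + 1.000000)² = 4 · (2.000000)² = 16.000000.

Rounded to 4 decimal places: λ_− ≈ 0.0000, λ_+ ≈ 16.0000.


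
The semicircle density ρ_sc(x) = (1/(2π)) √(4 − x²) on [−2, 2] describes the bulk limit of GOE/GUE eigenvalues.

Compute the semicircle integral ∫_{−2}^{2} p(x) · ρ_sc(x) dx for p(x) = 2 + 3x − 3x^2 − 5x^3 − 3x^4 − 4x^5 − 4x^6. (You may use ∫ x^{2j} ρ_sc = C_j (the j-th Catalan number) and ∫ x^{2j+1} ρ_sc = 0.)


Write p(x) = Σ a_i x^i, split into monomials and integrate each against ρ_sc separately.
Using ∫ x^{2j} ρ_sc = C_j = (1/(j+1)) C(2j, j) (Catalan numbers) and ∫ x^{2j+1} ρ_sc = 0 (odd monomials vanish by symmetry):
  i = 0 (even): a_0 · C_{0} = 2 · 1 = 2
  i = 1 (odd): ∫ x^1 ρ_sc = 0 (vanishes)
  i = 2 (even): a_2 · C_{1} = -3 · 1 = -3
  i = 3 (odd): ∫ x^3 ρ_sc = 0 (vanishes)
  i = 4 (even): a_4 · C_{2} = -3 · 2 = -6
  i = 5 (odd): ∫ x^5 ρ_sc = 0 (vanishes)
  i = 6 (even): a_6 · C_{3} = -4 · 5 = -20

Summing the contributions: ∫_{−2}^{2} p(x) ρ_sc(x) dx = 2 + (-3) + (-6) + (-20) = -27.


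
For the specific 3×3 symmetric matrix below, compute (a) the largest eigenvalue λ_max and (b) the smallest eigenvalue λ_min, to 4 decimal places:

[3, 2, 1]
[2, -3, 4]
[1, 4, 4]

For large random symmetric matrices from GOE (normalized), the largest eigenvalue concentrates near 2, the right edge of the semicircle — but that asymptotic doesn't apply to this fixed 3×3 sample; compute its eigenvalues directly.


Since M is real symmetric, all three eigenvalues are real; they are the roots of det(λI − M) = λ³ − (tr M) λ² + s λ − det M, where s is the sum of the principal 2×2 minors.
tr M = 3 + (-3) + 4 = 4.
s = (3·(-3) − 2²) + (3·4 − 1²) + ((-3)·4 − 4²) = -13 + 11 + (-28) = -30.
det M (expand along row 1) = 3·(-28) − 2·4 + 1·11 = -81.
Characteristic polynomial: λ³ − 4λ² − 30λ + 81 = 0.
Substitute λ = y + (tr M)/3 = y + 1.333333 to remove the quadratic term: y³ + p·y + q = 0 with p = s − (tr M)²/3 = -35.333333 and q = −2(tr M)³/27 + (tr M)·s/3 − det M = 36.259259.
Three real roots ⇒ use the trigonometric (Viète) form: r = 2√(−p/3) = 6.863753, φ = arccos(3q/(p·r)) = arccos(-0.448532) = 2.035919 rad.
y_k = r·cos(φ/3 − 2πk/3) for k = 0, 1, 2 gives y = 5.342933, 1.059904, -6.402838.
λ_k = y_k + 1.333333 gives λ = 6.6763, 2.3932, -5.0695 (check: the sum is 4.0000 = tr M).

Hence λ_max = 6.6763 and λ_min = -5.0695.


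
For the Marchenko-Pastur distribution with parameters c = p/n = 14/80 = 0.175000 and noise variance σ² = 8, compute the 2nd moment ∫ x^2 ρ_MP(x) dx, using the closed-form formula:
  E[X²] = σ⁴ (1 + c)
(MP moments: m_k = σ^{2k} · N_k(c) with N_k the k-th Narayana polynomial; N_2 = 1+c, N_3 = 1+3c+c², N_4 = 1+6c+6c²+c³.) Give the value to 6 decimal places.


E[X²] = σ⁴ (1 + c) (second MP moment). With σ² = 8 (so σ⁴ = 64) and c = 14/80 = 0.175000: E[X²] = 64 · (1 + 0.175000) = 64 · 1.175000.

So E[X^2] = 75.200000.


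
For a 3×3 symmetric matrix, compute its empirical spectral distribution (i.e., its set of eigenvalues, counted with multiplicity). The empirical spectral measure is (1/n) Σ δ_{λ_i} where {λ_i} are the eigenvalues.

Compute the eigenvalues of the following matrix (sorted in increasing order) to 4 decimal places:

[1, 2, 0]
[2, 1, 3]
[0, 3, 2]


Since M is real symmetric, all three eigenvalues are real; they are the roots of det(λI − M) = λ³ − (tr M) λ² + s λ − det M, where s is the sum of the principal 2×2 minors.
tr M = 1 + 1 + 2 = 4.
s = (1·1 − 2²) + (1·2 − 0²) + (1·2 − 3²) = -3 + 2 + (-7) = -8.
det M (expand along row 1) = 1·(-7) − 2·4 + 0·6 = -15.
Characteristic polynomial: λ³ − 4λ² − 8λ + 15 = 0.
Substitute λ = y + (tr M)/3 = y + 1.333333 to remove the quadratic term: y³ + p·y + q = 0 with p = s − (tr M)²/3 = -13.333333 and q = −2(tr M)³/27 + (tr M)·s/3 − det M = -0.407407.
Three real roots ⇒ use the trigonometric (Viète) form: r = 2√(−p/3) = 4.216370, φ = arccos(3q/(p·r)) = arccos(0.021741) = 1.549054 rad.
y_k = r·cos(φ/3 − 2πk/3) for k = 0, 1, 2 gives y = 3.666667, -0.030558, -3.636109.
λ_k = y_k + 1.333333 gives λ = 5.0000, 1.3028, -2.3028 (check: the sum is 4.0000 = tr M).

Eigenvalues sorted in increasing order: [-2.3028, 1.3028, 5.0000].


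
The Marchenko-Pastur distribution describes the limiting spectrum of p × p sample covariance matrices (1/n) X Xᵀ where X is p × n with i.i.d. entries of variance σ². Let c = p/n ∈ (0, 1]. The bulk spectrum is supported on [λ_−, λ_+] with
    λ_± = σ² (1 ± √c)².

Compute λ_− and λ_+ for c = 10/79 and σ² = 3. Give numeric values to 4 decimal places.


c = 10/79 = 0.126582; √c = 0.355784.
λ_− = σ² (1 − √c)² = 3 · (1 − 0.355784)² = 3 · (0.644216)² = 1.245043.
λ_+ = σ² (1 + √c)² = 3 · (1 + 0.355784)² = 3 · (1.355784)² = 5.514451.

Rounded to 4 decimal places: λ_− ≈ 1.2450, λ_+ ≈ 5.5145.


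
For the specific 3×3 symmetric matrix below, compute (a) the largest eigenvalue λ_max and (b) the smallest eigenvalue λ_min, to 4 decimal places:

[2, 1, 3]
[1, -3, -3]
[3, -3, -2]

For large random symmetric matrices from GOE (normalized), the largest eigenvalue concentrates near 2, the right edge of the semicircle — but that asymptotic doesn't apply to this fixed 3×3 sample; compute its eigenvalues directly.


Since M is real symmetric, all three eigenvalues are real; they are the roots of det(λI − M) = λ³ − (tr M) λ² + s λ − det M, where s is the sum of the principal 2×2 minors.
tr M = 2 + (-3) + (-2) = -3.
s = (2·(-3) − 1²) + (2·(-2) − 3²) + ((-3)·(-2) − (-3)²) = -7 + (-13) + (-3) = -23.
det M (expand along row 1) = 2·(-3) − 1·7 + 3·6 = 5.
Characteristic polynomial: λ³ + 3λ² − 23λ − 5 = 0.
Substitute λ = y + (tr M)/3 = y − 1.000000 to remove the quadratic term: y³ + p·y + q = 0 with p = s − (tr M)²/3 = -26.000000 and q = −2(tr M)³/27 + (tr M)·s/3 − det M = 20.000000.
Three real roots ⇒ use the trigonometric (Viète) form: r = 2√(−p/3) = 5.887841, φ = arccos(3q/(p·r)) = arccos(-0.391942) = 1.973538 rad.
y_k = r·cos(φ/3 − 2πk/3) for k = 0, 1, 2 gives y = 4.659113, 0.788054, -5.447167.
λ_k = y_k − 1.000000 gives λ = 3.6591, -0.2119, -6.4472 (check: the sum is -3.0000 = tr M).

Hence λ_max = 3.6591 and λ_min = -6.4472.


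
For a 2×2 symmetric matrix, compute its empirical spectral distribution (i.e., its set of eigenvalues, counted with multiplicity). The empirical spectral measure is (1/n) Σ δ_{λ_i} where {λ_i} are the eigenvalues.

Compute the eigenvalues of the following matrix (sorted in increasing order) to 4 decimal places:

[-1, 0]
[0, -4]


Since M is real symmetric, both eigenvalues are real; they are the roots of det(λI − M) = λ² − (tr M) λ + det M.
tr M = -1 + (-4) = -5.
det M = (-1)·(-4) − 0² = 4 − 0 = 4.
Characteristic polynomial: λ² + 5λ + 4 = 0.
Discriminant Δ = (tr M)² − 4·det M = 25 − 16 = 9; √Δ = 3.000000.
λ = (tr M ± √Δ)/2 = (-5 ± 3.000000)/2, giving (tr M − √Δ)/2 = -4.0000 and (tr M + √Δ)/2 = -1.0000.

Eigenvalues sorted in increasing order: [-4.0000, -1.0000].


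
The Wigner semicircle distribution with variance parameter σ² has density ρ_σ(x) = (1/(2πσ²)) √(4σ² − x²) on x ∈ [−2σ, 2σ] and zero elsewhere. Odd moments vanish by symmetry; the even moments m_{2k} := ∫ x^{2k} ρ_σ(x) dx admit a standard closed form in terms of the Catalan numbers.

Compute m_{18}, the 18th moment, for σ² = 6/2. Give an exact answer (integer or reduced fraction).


By the scaled semicircle moment identity, m_{2k} = σ^{2k} · C_k with k = 9.
C_9 = (1/(k+1)) · C(2k, k) = (1/10) · C(18, 9) = (1/10) · 48620 = 4862.
σ^{2k} = (σ²)^k = (6/2)^9 = 19683.

Therefore m_{18} = σ^{18} · C_9 = 19683 · 4862 = 95698746.


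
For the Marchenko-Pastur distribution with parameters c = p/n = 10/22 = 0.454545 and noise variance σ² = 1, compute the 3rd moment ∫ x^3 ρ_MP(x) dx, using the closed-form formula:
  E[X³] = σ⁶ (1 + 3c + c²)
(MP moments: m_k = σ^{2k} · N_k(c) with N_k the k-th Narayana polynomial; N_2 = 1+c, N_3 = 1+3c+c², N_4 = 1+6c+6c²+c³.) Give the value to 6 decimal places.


E[X³] = σ⁶ (1 + 3c + c²) (third MP moment). With σ² = 1 (so σ⁶ = 1) and c = 10/22 = 0.454545: E[X³] = 1 · (1 + 3·0.454545 + (0.454545)²) = 1 · 2.570248.

So E[X^3] = 2.570248.


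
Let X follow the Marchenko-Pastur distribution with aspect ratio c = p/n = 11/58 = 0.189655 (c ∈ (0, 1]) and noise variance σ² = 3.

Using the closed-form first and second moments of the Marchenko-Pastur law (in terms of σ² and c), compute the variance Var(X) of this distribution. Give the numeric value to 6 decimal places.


Recall the MP moments m_1 = E[X] = σ² and m_2 = E[X²] = σ⁴ (1 + c).
m_1 = E[X] = σ² = 3, so m_1² = 9.
m_2 = E[X²] = σ⁴ (1 + c) = 9 · (1 + 0.189655) = 9 · 1.189655 = 10.706897.
(Note m_2 − m_1² simplifies to c · σ⁴ = 0.189655 · 9.)

Var(X) = m_2 − m_1² = 10.706897 − 9 = 1.706897.


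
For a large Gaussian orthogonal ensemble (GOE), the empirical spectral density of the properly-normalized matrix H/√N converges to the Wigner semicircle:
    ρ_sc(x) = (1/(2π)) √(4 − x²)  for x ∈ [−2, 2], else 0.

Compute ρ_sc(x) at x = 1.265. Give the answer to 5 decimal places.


ρ_sc(x) = (1/(2π)) √(4 − x²). With x = 1.265:
  4 − x² = 4 − (1.265)² = 4 − 1.600225 = 2.399775.
  √(4 − x²) = 1.549121.
  1/(2π) = 0.159155.
  ρ_sc(1.265) = 0.159155 · 1.549121 = 0.246550.

Rounded to 5 decimal places: ρ_sc(1.265) ≈ 0.24655.


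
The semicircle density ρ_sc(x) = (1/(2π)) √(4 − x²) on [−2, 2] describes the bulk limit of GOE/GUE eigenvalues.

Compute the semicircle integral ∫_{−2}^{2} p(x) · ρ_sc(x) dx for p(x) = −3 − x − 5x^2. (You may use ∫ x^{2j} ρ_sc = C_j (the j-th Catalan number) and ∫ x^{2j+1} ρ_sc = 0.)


Write p(x) = Σ a_i x^i, split into monomials and integrate each against ρ_sc separately.
Using ∫ x^{2j} ρ_sc = C_j = (1/(j+1)) C(2j, j) (Catalan numbers) and ∫ x^{2j+1} ρ_sc = 0 (odd monomials vanish by symmetry):
  i = 0 (even): a_0 · C_{0} = -3 · 1 = -3
  i = 1 (odd): ∫ x^1 ρ_sc = 0 (vanishes)
  i = 2 (even): a_2 · C_{1} = -5 · 1 = -5

Summing the contributions: ∫_{−2}^{2} p(x) ρ_sc(x) dx = (-3) + (-5) = -8.


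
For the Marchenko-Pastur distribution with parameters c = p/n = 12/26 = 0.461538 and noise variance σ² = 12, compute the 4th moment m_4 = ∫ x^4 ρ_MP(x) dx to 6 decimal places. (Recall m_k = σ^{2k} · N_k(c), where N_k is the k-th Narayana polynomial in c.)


E[X⁴] = σ⁸ (1 + 6c + 6c² + c³) (fourth MP moment). With σ² = 12 (so σ⁸ = 20736) and c = 12/26 = 0.461538: E[X⁴] = 20736 · (1 + 6·0.461538 + 6·(0.461538)² + (0.461538)³) = 20736 · 5.145653.

So E[X^4] = 106700.263996.


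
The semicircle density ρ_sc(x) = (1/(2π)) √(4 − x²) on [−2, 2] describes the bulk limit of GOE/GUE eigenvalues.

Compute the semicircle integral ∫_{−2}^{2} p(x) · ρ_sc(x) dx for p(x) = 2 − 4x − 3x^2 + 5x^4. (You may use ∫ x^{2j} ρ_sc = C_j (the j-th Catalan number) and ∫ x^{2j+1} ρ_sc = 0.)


Write p(x) = Σ a_i x^i, split into monomials and integrate each against ρ_sc separately.
Using ∫ x^{2j} ρ_sc = C_j = (1/(j+1)) C(2j, j) (Catalan numbers) and ∫ x^{2j+1} ρ_sc = 0 (odd monomials vanish by symmetry):
  i = 0 (even): a_0 · C_{0} = 2 · 1 = 2
  i = 1 (odd): ∫ x^1 ρ_sc = 0 (vanishes)
  i = 2 (even): a_2 · C_{1} = -3 · 1 = -3
  i = 4 (even): a_4 · C_{2} = 5 · 2 = 10

Summing the contributions: ∫_{−2}^{2} p(x) ρ_sc(x) dx = 2 + (-3) + 10 = 9.


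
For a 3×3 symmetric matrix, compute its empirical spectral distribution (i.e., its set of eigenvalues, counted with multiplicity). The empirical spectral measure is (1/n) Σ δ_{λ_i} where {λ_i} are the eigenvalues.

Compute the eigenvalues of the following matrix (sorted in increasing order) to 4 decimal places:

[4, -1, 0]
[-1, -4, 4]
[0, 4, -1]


Since M is real symmetric, all three eigenvalues are real; they are the roots of det(λI − M) = λ³ − (tr M) λ² + s λ − det M, where s is the sum of the principal 2×2 minors.
tr M = 4 + (-4) + (-1) = -1.
s = (4·(-4) − (-1)²) + (4·(-1) − 0²) + ((-4)·(-1) − 4²) = -17 + (-4) + (-12) = -33.
det M (expand along row 1) = 4·(-12) − (-1)·1 + 0·(-4) = -47.
Characteristic polynomial: λ³ + λ² − 33λ + 47 = 0.
Substitute λ = y + (tr M)/3 = y − 0.333333 to remove the quadratic term: y³ + p·y + q = 0 with p = s − (tr M)²/3 = -33.333333 and q = −2(tr M)³/27 + (tr M)·s/3 − det M = 58.074074.
Three real roots ⇒ use the trigonometric (Viète) form: r = 2√(−p/3) = 6.666667, φ = arccos(3q/(p·r)) = arccos(-0.784000) = 2.471880 rad.
y_k = r·cos(φ/3 − 2πk/3) for k = 0, 1, 2 gives y = 4.528804, 1.972435, -6.501239.
λ_k = y_k − 0.333333 gives λ = 4.1955, 1.6391, -6.8346 (check: the sum is -1.0000 = tr M).

Eigenvalues sorted in increasing order: [-6.8346, 1.6391, 4.1955].


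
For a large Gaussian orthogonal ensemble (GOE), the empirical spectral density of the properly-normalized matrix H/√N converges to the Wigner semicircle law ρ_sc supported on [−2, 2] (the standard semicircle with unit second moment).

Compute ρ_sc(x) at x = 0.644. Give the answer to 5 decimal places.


ρ_sc(x) = (1/(2π)) √(4 − x²). With x = 0.644:
  4 − x² = 4 − (0.644)² = 4 − 0.414736 = 3.585264.
  √(4 − x²) = 1.893479.
  1/(2π) = 0.159155.
  ρ_sc(0.644) = 0.159155 · 1.893479 = 0.301357.

Rounded to 5 decimal places: ρ_sc(0.644) ≈ 0.30136.


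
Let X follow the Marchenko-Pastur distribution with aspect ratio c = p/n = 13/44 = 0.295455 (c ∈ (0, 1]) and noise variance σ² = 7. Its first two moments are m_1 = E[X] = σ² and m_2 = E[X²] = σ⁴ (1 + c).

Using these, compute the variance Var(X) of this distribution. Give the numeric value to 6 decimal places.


m_1 = E[X] = σ² = 7, so m_1² = 49.
m_2 = E[X²] = σ⁴ (1 + c) = 49 · (1 + 0.295455) = 49 · 1.295455 = 63.477273.
(Note m_2 − m_1² simplifies to c · σ⁴ = 0.295455 · 49.)

Var(X) = m_2 − m_1² = 63.477273 − 49 = 14.477273.


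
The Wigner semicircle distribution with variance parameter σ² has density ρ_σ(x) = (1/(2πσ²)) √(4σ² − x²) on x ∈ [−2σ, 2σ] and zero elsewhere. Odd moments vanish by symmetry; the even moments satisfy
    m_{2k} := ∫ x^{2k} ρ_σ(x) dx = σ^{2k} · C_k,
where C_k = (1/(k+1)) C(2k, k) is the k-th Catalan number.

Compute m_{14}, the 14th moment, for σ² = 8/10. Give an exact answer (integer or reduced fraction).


By the scaled semicircle moment identity, m_{2k} = σ^{2k} · C_k with k = 7.
C_7 = (1/(k+1)) · C(2k, k) = (1/8) · C(14, 7) = (1/8) · 3432 = 429.
σ^{2k} = (σ²)^k = (8/10)^7 = 16384/78125.

Therefore m_{14} = σ^{14} · C_7 = (16384/78125) · 429 = 7028736/78125.


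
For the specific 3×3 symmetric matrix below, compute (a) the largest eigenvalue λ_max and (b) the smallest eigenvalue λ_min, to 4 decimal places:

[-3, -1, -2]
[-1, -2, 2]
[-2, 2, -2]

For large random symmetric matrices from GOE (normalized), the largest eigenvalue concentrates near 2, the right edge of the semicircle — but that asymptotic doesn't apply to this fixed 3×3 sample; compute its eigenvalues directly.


Since M is real symmetric, all three eigenvalues are real; they are the roots of det(λI − M) = λ³ − (tr M) λ² + s λ − det M, where s is the sum of the principal 2×2 minors.
tr M = -3 + (-2) + (-2) = -7.
s = ((-3)·(-2) − (-1)²) + ((-3)·(-2) − (-2)²) + ((-2)·(-2) − 2²) = 5 + 2 + 0 = 7.
det M (expand along row 1) = (-3)·0 − (-1)·6 + (-2)·(-6) = 18.
Characteristic polynomial: λ³ + 7λ² + 7λ − 18 = 0.
Substitute λ = y + (tr M)/3 = y − 2.333333 to remove the quadratic term: y³ + p·y + q = 0 with p = s − (tr M)²/3 = -9.333333 and q = −2(tr M)³/27 + (tr M)·s/3 − det M = -8.925926.
Three real roots ⇒ use the trigonometric (Viète) form: r = 2√(−p/3) = 3.527668, φ = arccos(3q/(p·r)) = arccos(0.813299) = 0.620997 rad.
y_k = r·cos(φ/3 − 2πk/3) for k = 0, 1, 2 gives y = 3.452360, -1.098294, -2.354066.
λ_k = y_k − 2.333333 gives λ = 1.1190, -3.4316, -4.6874 (check: the sum is -7.0000 = tr M).

Hence λ_max = 1.1190 and λ_min = -4.6874.


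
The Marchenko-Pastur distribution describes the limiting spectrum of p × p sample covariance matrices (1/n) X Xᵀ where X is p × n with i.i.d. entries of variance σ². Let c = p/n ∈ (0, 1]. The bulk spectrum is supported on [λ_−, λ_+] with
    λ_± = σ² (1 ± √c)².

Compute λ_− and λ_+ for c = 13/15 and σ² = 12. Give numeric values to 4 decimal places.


c = 13/15 = 0.866667; √c = 0.930949.
λ_− = σ² (1 − √c)² = 12 · (1 − 0.930949)² = 12 · (0.069051)² = 0.057216.
λ_+ = σ² (1 + √c)² = 12 · (1 + 0.930949)² = 12 · (1.930949)² = 44.742784.

Rounded to 4 decimal places: λ_− ≈ 0.0572, λ_+ ≈ 44.7428.


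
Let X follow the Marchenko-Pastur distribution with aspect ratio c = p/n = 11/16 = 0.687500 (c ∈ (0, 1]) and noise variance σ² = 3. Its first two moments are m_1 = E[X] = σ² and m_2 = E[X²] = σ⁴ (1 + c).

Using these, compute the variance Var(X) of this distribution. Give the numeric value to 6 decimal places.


m_1 = E[X] = σ² = 3, so m_1² = 9.
m_2 = E[X²] = σ⁴ (1 + c) = 9 · (1 + 0.687500) = 9 · 1.687500 = 15.187500.
(Note m_2 − m_1² simplifies to c · σ⁴ = 0.687500 · 9.)

Var(X) = m_2 − m_1² = 15.187500 − 9 = 6.187500.


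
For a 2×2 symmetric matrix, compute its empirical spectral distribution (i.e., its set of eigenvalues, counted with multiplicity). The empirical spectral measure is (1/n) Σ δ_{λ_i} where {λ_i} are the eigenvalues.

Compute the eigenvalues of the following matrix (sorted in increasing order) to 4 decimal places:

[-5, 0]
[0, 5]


Since M is real symmetric, both eigenvalues are real; they are the roots of det(λI − M) = λ² − (tr M) λ + det M.
tr M = -5 + 5 = 0.
det M = (-5)·5 − 0² = -25 − 0 = -25.
Characteristic polynomial: λ² − 25 = 0.
Discriminant Δ = (tr M)² − 4·det M = 0 − (-100) = 100; √Δ = 10.000000.
λ = (tr M ± √Δ)/2 = (0 ± 10.000000)/2, giving (tr M − √Δ)/2 = -5.0000 and (tr M + √Δ)/2 = 5.0000.

Eigenvalues sorted in increasing order: [-5.0000, 5.0000].


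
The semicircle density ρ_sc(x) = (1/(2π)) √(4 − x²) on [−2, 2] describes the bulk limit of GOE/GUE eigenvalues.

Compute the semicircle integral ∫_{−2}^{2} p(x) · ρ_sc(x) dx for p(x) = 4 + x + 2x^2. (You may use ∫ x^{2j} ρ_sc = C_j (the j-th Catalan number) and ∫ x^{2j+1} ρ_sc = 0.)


Write p(x) = Σ a_i x^i, split into monomials and integrate each against ρ_sc separately.
Using ∫ x^{2j} ρ_sc = C_j = (1/(j+1)) C(2j, j) (Catalan numbers) and ∫ x^{2j+1} ρ_sc = 0 (odd monomials vanish by symmetry):
  i = 0 (even): a_0 · C_{0} = 4 · 1 = 4
  i = 1 (odd): ∫ x^1 ρ_sc = 0 (vanishes)
  i = 2 (even): a_2 · C_{1} = 2 · 1 = 2

Summing the contributions: ∫_{−2}^{2} p(x) ρ_sc(x) dx = 4 + 2 = 6.
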